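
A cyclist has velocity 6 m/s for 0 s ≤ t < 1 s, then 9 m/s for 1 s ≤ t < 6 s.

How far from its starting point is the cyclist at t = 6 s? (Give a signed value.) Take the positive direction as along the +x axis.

51 m

Displacement is the signed area under the v-t curve.
0–1 s: 6 × 1 = 6 m
1–6 s: 9 × 5 = 45 m
Net displacement = 51 m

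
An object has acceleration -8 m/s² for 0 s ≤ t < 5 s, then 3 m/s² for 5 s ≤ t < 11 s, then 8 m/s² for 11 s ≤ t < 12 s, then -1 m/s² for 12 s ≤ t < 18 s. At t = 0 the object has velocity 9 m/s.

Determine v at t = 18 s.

-11 m/s

Δv equals the area under the a-t graph; then v = v₀ + Δv.
0–5 s: -8 × 5 = -40 m/s
5–11 s: 3 × 6 = 18 m/s
11–12 s: 8 × 1 = 8 m/s
12–18 s: -1 × 6 = -6 m/s
Δv = -20 m/s, so v(18) = 9 + (-20) = -11 m/s.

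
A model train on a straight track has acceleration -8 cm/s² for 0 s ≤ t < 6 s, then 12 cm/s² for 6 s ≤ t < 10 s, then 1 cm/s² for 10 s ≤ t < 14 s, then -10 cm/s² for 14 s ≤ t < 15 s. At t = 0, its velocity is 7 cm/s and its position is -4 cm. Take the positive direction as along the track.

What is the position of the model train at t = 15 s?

-132 cm

On each constant-a segment, Δv = aΔt and Δx = v₀Δt + ½aΔt²; chain segment to segment.
0–6 s: v starts 7 cm/s; Δx = 7·6 + ½·-8·6² = -102 cm; v ends -41 cm/s.
6–10 s: v starts -41 cm/s; Δx = -41·4 + ½·12·4² = -68 cm; v ends 7 cm/s.
10–14 s: v starts 7 cm/s; Δx = 7·4 + ½·1·4² = 36 cm; v ends 11 cm/s.
14–15 s: v starts 11 cm/s; Δx = 11·1 + ½·-10·1² = 6 cm; v ends 1 cm/s.
x(15) = -4 + Σ Δx = -132 cm.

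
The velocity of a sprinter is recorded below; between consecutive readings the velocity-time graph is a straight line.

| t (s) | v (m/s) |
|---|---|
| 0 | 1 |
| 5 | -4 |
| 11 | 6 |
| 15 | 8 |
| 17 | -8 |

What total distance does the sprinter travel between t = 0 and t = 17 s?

Distance (not displacement) is the total path length: add the absolute areas under v-t.
0–5 s: v = 0 at t = 1 s; triangle areas 0.5 + 8 = 8.5 m
5–11 s: v = 0 at t = 7.4 s; triangle areas 4.8 + 10.8 = 15.6 m
11–15 s: |½(6 + 8)(4)| = 28 m
15–17 s: v = 0 at t = 16 s; triangle areas 4 + 4 = 8 m
Total distance = 60.1 m

60.1 m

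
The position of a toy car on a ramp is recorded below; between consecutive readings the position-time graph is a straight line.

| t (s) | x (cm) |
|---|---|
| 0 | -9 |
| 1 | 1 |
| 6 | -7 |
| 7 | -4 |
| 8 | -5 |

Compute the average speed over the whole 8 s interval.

Average speed = (total path length)/(elapsed time); on a piecewise-linear x-t graph the path length is Σ|Δx|.
0–1 s: |Δx| = |1 − -9| = 10 cm
1–6 s: |Δx| = |-7 − 1| = 8 cm
6–7 s: |Δx| = |-4 − -7| = 3 cm
7–8 s: |Δx| = |-5 − -4| = 1 cm
Total path = 22 cm; average speed = 22/8 = 2.75 cm/s.

2.75 cm/s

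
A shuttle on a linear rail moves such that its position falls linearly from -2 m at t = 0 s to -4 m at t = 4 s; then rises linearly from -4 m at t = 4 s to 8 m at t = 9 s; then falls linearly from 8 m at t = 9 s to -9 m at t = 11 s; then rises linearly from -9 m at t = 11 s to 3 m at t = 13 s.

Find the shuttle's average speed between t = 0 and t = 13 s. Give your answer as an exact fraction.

Average speed = (total path length)/(elapsed time); on a piecewise-linear x-t graph the path length is Σ|Δx|.
0–4 s: |Δx| = |-4 − -2| = 2 m
4–9 s: |Δx| = |8 − -4| = 12 m
9–11 s: |Δx| = |-9 − 8| = 17 m
11–13 s: |Δx| = |3 − -9| = 12 m
Total path = 43 m; average speed = 43/13 = 43/13 m/s.

43/13 m/s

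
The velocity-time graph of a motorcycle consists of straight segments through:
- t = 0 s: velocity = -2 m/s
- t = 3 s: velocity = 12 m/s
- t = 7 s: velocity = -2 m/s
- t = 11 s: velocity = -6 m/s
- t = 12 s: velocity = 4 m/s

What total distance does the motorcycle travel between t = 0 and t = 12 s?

Total distance travelled is ∫|v| dt — sum the magnitudes of each area piece.
0–3 s: v = 0 at t = 3/7 s; triangle areas 3/7 + 108/7 = 111/7 m
3–7 s: v = 0 at t = 45/7 s; triangle areas 144/7 + 4/7 = 148/7 m
7–11 s: |½(-2 + -6)(4)| = 16 m
11–12 s: v = 0 at t = 11.6 s; triangle areas 1.8 + 0.8 = 2.6 m
Total distance = 55.6 m

55.6 m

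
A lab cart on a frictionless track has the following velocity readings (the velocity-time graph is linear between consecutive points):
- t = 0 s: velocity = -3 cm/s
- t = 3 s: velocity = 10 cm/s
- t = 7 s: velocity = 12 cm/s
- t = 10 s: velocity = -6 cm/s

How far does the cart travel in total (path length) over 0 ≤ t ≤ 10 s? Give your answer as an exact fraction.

Distance (not displacement) is the total path length: add the absolute areas under v-t.
0–3 s: v = 0 at t = 9/13 s; triangle areas 27/26 + 150/13 = 327/26 cm
3–7 s: |½(10 + 12)(4)| = 44 cm
7–10 s: v = 0 at t = 9 s; triangle areas 12 + 3 = 15 cm
Total distance = 1861/26 cm

1861/26 cm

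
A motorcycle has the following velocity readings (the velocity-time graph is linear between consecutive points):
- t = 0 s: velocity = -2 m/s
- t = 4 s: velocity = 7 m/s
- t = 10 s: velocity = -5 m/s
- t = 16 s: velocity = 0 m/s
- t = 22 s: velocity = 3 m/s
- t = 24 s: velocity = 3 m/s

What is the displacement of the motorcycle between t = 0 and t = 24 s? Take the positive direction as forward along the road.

Displacement is the signed area under the v-t curve.
0–4 s: ½(-2 + 7)(4) = 10 m
4–10 s: ½(7 + -5)(6) = 6 m
10–16 s: ½(-5 + 0)(6) = -15 m
16–22 s: ½(0 + 3)(6) = 9 m
22–24 s: 3 × 2 = 6 m
Net displacement = 16 m

16 m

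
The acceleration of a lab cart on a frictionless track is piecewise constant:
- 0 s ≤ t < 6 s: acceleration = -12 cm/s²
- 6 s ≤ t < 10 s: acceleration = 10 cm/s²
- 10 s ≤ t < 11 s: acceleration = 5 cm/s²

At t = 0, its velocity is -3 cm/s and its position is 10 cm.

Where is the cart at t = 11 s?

-476.5 cm

On each constant-a segment, Δv = aΔt and Δx = v₀Δt + ½aΔt²; chain segment to segment.
0–6 s: v starts -3 cm/s; Δx = -3·6 + ½·-12·6² = -234 cm; v ends -75 cm/s.
6–10 s: v starts -75 cm/s; Δx = -75·4 + ½·10·4² = -220 cm; v ends -35 cm/s.
10–11 s: v starts -35 cm/s; Δx = -35·1 + ½·5·1² = -32.5 cm; v ends -30 cm/s.
x(11) = 10 + Σ Δx = -476.5 cm.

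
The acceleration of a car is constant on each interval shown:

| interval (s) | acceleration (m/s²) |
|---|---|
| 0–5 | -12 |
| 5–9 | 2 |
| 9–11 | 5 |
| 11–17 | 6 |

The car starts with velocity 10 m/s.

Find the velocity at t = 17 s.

4 m/s

Δv equals the area under the a-t graph; then v = v₀ + Δv.
0–5 s: -12 × 5 = -60 m/s
5–9 s: 2 × 4 = 8 m/s
9–11 s: 5 × 2 = 10 m/s
11–17 s: 6 × 6 = 36 m/s
Δv = -6 m/s, so v(17) = 10 + (-6) = 4 m/s.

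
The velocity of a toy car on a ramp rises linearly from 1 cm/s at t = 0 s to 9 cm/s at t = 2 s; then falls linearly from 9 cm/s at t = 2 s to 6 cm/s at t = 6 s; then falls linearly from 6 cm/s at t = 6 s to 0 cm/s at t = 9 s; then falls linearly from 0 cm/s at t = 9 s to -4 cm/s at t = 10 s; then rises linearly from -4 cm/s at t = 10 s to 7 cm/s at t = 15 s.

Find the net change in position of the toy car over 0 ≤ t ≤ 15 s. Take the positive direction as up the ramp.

54.5 cm

Displacement is the signed area under the v-t curve.
0–2 s: ½(1 + 9)(2) = 10 cm
2–6 s: ½(9 + 6)(4) = 30 cm
6–9 s: ½(6 + 0)(3) = 9 cm
9–10 s: ½(0 + -4)(1) = -2 cm
10–15 s: ½(-4 + 7)(5) = 7.5 cm
Net displacement = 54.5 cm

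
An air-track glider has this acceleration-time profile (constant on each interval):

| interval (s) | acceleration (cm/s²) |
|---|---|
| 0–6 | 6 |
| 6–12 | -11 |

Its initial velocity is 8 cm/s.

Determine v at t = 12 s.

Δv equals the area under the a-t graph; then v = v₀ + Δv.
0–6 s: 6 × 6 = 36 cm/s
6–12 s: -11 × 6 = -66 cm/s
Δv = -30 cm/s, so v(12) = 8 + (-30) = -22 cm/s.

-22 cm/s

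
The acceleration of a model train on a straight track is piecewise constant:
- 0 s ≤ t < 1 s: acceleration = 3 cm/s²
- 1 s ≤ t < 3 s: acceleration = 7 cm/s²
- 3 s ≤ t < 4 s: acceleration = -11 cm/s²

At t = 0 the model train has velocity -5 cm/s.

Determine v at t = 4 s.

1 cm/s

Δv equals the area under the a-t graph; then v = v₀ + Δv.
0–1 s: 3 × 1 = 3 cm/s
1–3 s: 7 × 2 = 14 cm/s
3–4 s: -11 × 1 = -11 cm/s
Δv = 6 cm/s, so v(4) = -5 + (6) = 1 cm/s.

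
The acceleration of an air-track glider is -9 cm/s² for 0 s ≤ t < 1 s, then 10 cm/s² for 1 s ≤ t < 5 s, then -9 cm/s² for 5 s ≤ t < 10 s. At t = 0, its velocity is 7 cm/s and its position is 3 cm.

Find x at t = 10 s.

On each constant-a segment, Δv = aΔt and Δx = v₀Δt + ½aΔt²; chain segment to segment.
0–1 s: v starts 7 cm/s; Δx = 7·1 + ½·-9·1² = 2.5 cm; v ends -2 cm/s.
1–5 s: v starts -2 cm/s; Δx = -2·4 + ½·10·4² = 72 cm; v ends 38 cm/s.
5–10 s: v starts 38 cm/s; Δx = 38·5 + ½·-9·5² = 77.5 cm; v ends -7 cm/s.
x(10) = 3 + Σ Δx = 155 cm.

155 cm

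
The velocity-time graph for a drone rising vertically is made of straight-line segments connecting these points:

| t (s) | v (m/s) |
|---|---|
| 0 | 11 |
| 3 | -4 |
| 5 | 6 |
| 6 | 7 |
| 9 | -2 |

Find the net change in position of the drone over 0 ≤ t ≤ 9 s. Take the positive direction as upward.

Displacement is the signed area under the v-t curve.
0–3 s: ½(11 + -4)(3) = 10.5 m
3–5 s: ½(-4 + 6)(2) = 2 m
5–6 s: ½(6 + 7)(1) = 6.5 m
6–9 s: ½(7 + -2)(3) = 7.5 m
Net displacement = 26.5 m

26.5 m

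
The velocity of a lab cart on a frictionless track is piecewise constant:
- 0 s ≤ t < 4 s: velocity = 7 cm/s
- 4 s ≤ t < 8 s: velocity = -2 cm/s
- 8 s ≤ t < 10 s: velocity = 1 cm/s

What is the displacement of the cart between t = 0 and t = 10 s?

Net displacement equals the area under the velocity-time graph (areas below the axis count negative).
0–4 s: 7 × 4 = 28 cm
4–8 s: -2 × 4 = -8 cm
8–10 s: 1 × 2 = 2 cm
Net displacement = 22 cm

22 cm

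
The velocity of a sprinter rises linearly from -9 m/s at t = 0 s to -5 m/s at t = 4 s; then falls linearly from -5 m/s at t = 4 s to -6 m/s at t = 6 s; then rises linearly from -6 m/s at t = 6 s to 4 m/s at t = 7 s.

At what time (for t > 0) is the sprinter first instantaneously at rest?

v changes sign on 6–7 s (from -6 to 4); the graph is linear there, so v = 0 at t = 6 + (6)·(7 − 6)/(4 − -6) = 6.6 s.

t = 6.6 s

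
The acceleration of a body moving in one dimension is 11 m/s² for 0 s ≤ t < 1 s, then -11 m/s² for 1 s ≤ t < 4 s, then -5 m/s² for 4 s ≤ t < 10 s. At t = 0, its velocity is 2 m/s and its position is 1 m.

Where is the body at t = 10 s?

-212 m

On each constant-a segment, Δv = aΔt and Δx = v₀Δt + ½aΔt²; chain segment to segment.
0–1 s: v starts 2 m/s; Δx = 2·1 + ½·11·1² = 7.5 m; v ends 13 m/s.
1–4 s: v starts 13 m/s; Δx = 13·3 + ½·-11·3² = -10.5 m; v ends -20 m/s.
4–10 s: v starts -20 m/s; Δx = -20·6 + ½·-5·6² = -210 m; v ends -50 m/s.
x(10) = 1 + Σ Δx = -212 m.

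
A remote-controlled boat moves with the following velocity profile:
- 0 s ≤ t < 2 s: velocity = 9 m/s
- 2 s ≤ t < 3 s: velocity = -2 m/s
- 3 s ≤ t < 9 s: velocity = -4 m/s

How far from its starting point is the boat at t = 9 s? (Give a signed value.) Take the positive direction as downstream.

-8 m

Net displacement equals the area under the velocity-time graph (areas below the axis count negative).
0–2 s: 9 × 2 = 18 m
2–3 s: -2 × 1 = -2 m
3–9 s: -4 × 6 = -24 m
Net displacement = -8 m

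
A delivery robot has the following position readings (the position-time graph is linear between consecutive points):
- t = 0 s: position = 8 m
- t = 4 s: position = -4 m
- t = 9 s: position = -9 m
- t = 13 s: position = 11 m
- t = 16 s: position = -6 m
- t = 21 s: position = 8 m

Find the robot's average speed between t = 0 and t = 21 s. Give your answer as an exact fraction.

68/21 m/s

Average speed = (total path length)/(elapsed time); on a piecewise-linear x-t graph the path length is Σ|Δx|.
0–4 s: |Δx| = |-4 − 8| = 12 m
4–9 s: |Δx| = |-9 − -4| = 5 m
9–13 s: |Δx| = |11 − -9| = 20 m
13–16 s: |Δx| = |-6 − 11| = 17 m
16–21 s: |Δx| = |8 − -6| = 14 m
Total path = 68 m; average speed = 68/21 = 68/21 m/s.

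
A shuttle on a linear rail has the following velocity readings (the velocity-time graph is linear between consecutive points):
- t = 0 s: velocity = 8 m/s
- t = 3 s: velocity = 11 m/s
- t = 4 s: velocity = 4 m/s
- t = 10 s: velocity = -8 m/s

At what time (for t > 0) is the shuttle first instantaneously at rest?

v changes sign on 4–10 s (from 4 to -8); the graph is linear there, so v = 0 at t = 4 + (-4)·(10 − 4)/(-8 − 4) = 6 s.

t = 6 s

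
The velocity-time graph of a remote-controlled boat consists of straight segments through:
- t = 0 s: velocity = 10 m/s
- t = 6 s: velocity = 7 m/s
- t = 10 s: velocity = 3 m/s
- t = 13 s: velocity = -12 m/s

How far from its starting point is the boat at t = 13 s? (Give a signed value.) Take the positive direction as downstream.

57.5 m

Net displacement equals the area under the velocity-time graph (areas below the axis count negative).
0–6 s: ½(10 + 7)(6) = 51 m
6–10 s: ½(7 + 3)(4) = 20 m
10–13 s: ½(3 + -12)(3) = -13.5 m
Net displacement = 57.5 m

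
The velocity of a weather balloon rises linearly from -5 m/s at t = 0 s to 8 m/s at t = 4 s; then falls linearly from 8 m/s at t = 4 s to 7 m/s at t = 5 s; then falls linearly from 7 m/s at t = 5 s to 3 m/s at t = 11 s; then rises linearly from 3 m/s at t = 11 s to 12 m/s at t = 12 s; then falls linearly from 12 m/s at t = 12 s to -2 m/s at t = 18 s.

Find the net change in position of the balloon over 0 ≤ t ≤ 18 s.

Net displacement equals the area under the velocity-time graph (areas below the axis count negative).
0–4 s: ½(-5 + 8)(4) = 6 m
4–5 s: ½(8 + 7)(1) = 7.5 m
5–11 s: ½(7 + 3)(6) = 30 m
11–12 s: ½(3 + 12)(1) = 7.5 m
12–18 s: ½(12 + -2)(6) = 30 m
Net displacement = 81 m

81 m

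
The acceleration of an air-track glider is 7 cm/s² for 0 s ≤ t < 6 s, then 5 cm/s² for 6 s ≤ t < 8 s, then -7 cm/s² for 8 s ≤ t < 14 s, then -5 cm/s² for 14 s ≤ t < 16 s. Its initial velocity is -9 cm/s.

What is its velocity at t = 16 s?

Δv equals the area under the a-t graph; then v = v₀ + Δv.
0–6 s: 7 × 6 = 42 cm/s
6–8 s: 5 × 2 = 10 cm/s
8–14 s: -7 × 6 = -42 cm/s
14–16 s: -5 × 2 = -10 cm/s
Δv = 0 cm/s, so v(16) = -9 + (0) = -9 cm/s.

-9 cm/s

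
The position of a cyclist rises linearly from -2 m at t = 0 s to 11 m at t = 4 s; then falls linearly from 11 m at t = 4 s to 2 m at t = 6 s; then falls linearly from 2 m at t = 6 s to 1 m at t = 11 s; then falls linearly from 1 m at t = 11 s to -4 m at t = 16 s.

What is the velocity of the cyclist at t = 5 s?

Velocity is the slope of the x-t graph on 4–6 s: (2 − 11)/(6 − 4) = -4.5 m/s.

-4.5 m/s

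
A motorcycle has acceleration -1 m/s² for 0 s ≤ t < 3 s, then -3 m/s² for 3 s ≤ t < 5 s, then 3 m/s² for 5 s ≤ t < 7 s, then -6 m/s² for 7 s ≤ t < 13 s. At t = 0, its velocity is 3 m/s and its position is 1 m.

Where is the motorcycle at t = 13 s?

-114.5 m

On each constant-a segment, Δv = aΔt and Δx = v₀Δt + ½aΔt²; chain segment to segment.
0–3 s: v starts 3 m/s; Δx = 3·3 + ½·-1·3² = 4.5 m; v ends 0 m/s.
3–5 s: v starts 0 m/s; Δx = 0·2 + ½·-3·2² = -6 m; v ends -6 m/s.
5–7 s: v starts -6 m/s; Δx = -6·2 + ½·3·2² = -6 m; v ends 0 m/s.
7–13 s: v starts 0 m/s; Δx = 0·6 + ½·-6·6² = -108 m; v ends -36 m/s.
x(13) = 1 + Σ Δx = -114.5 m.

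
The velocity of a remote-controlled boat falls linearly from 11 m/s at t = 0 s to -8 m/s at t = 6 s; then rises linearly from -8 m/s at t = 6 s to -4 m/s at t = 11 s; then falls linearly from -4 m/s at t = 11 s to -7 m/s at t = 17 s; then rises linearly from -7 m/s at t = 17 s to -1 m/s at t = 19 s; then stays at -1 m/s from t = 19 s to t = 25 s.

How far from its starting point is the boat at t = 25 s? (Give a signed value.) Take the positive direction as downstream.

-68 m

Displacement is the signed area under the v-t curve.
0–6 s: ½(11 + -8)(6) = 9 m
6–11 s: ½(-8 + -4)(5) = -30 m
11–17 s: ½(-4 + -7)(6) = -33 m
17–19 s: ½(-7 + -1)(2) = -8 m
19–25 s: -1 × 6 = -6 m
Net displacement = -68 m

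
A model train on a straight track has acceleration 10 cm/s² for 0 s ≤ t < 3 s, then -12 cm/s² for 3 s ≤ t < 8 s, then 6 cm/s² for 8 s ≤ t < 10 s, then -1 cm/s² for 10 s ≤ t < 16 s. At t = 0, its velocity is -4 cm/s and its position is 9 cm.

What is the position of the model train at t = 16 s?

On each constant-a segment, Δv = aΔt and Δx = v₀Δt + ½aΔt²; chain segment to segment.
0–3 s: v starts -4 cm/s; Δx = -4·3 + ½·10·3² = 33 cm; v ends 26 cm/s.
3–8 s: v starts 26 cm/s; Δx = 26·5 + ½·-12·5² = -20 cm; v ends -34 cm/s.
8–10 s: v starts -34 cm/s; Δx = -34·2 + ½·6·2² = -56 cm; v ends -22 cm/s.
10–16 s: v starts -22 cm/s; Δx = -22·6 + ½·-1·6² = -150 cm; v ends -28 cm/s.
x(16) = 9 + Σ Δx = -184 cm.

-184 cm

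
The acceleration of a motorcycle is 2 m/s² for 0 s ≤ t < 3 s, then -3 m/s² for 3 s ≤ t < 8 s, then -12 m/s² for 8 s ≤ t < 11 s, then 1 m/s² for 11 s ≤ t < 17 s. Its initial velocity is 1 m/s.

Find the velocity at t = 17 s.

Δv equals the area under the a-t graph; then v = v₀ + Δv.
0–3 s: 2 × 3 = 6 m/s
3–8 s: -3 × 5 = -15 m/s
8–11 s: -12 × 3 = -36 m/s
11–17 s: 1 × 6 = 6 m/s
Δv = -39 m/s, so v(17) = 1 + (-39) = -38 m/s.

-38 m/s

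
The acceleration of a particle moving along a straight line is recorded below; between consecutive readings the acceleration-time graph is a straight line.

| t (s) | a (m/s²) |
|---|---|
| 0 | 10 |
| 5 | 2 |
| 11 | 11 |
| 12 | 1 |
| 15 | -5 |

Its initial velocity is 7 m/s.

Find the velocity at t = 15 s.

76 m/s

Δv equals the area under the a-t graph; then v = v₀ + Δv.
0–5 s: ½(10 + 2)(5) = 30 m/s
5–11 s: ½(2 + 11)(6) = 39 m/s
11–12 s: ½(11 + 1)(1) = 6 m/s
12–15 s: ½(1 + -5)(3) = -6 m/s
Δv = 69 m/s, so v(15) = 7 + (69) = 76 m/s.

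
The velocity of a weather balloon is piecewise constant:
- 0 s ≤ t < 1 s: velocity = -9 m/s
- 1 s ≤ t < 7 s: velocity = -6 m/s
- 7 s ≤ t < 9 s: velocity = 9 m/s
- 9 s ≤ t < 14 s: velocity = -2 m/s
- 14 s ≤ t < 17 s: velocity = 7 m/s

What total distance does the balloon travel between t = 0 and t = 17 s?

94 m

Distance (not displacement) is the total path length: add the absolute areas under v-t.
0–1 s: |-9| × 1 = 9 m
1–7 s: |-6| × 6 = 36 m
7–9 s: |9| × 2 = 18 m
9–14 s: |-2| × 5 = 10 m
14–17 s: |7| × 3 = 21 m
Total distance = 94 m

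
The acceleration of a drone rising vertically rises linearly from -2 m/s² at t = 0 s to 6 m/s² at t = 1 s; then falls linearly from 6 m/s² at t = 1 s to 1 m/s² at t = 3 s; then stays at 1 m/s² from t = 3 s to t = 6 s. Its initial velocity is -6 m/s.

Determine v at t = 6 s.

6 m/s

Δv equals the area under the a-t graph; then v = v₀ + Δv.
0–1 s: ½(-2 + 6)(1) = 2 m/s
1–3 s: ½(6 + 1)(2) = 7 m/s
3–6 s: 1 × 3 = 3 m/s
Δv = 12 m/s, so v(6) = -6 + (12) = 6 m/s.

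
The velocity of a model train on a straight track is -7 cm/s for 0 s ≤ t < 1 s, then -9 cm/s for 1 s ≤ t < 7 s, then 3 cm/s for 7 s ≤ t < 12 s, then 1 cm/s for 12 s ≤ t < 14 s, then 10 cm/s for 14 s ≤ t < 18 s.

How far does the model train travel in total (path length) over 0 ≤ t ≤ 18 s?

Distance (not displacement) is the total path length: add the absolute areas under v-t.
0–1 s: |-7| × 1 = 7 cm
1–7 s: |-9| × 6 = 54 cm
7–12 s: |3| × 5 = 15 cm
12–14 s: |1| × 2 = 2 cm
14–18 s: |10| × 4 = 40 cm
Total distance = 118 cm

118 cm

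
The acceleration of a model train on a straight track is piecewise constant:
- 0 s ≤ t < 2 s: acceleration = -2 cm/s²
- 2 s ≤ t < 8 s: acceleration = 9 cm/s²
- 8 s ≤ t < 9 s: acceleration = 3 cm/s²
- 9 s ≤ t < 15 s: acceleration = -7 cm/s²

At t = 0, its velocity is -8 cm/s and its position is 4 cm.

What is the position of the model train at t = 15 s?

On each constant-a segment, Δv = aΔt and Δx = v₀Δt + ½aΔt²; chain segment to segment.
0–2 s: v starts -8 cm/s; Δx = -8·2 + ½·-2·2² = -20 cm; v ends -12 cm/s.
2–8 s: v starts -12 cm/s; Δx = -12·6 + ½·9·6² = 90 cm; v ends 42 cm/s.
8–9 s: v starts 42 cm/s; Δx = 42·1 + ½·3·1² = 43.5 cm; v ends 45 cm/s.
9–15 s: v starts 45 cm/s; Δx = 45·6 + ½·-7·6² = 144 cm; v ends 3 cm/s.
x(15) = 4 + Σ Δx = 261.5 cm.

261.5 cm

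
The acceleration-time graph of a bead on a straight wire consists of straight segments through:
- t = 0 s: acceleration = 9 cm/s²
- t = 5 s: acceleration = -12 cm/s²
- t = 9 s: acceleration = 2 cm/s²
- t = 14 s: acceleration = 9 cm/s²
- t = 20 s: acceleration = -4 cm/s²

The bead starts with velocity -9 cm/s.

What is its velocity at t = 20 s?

Δv equals the area under the a-t graph; then v = v₀ + Δv.
0–5 s: ½(9 + -12)(5) = -7.5 cm/s
5–9 s: ½(-12 + 2)(4) = -20 cm/s
9–14 s: ½(2 + 9)(5) = 27.5 cm/s
14–20 s: ½(9 + -4)(6) = 15 cm/s
Δv = 15 cm/s, so v(20) = -9 + (15) = 6 cm/s.

6 cm/s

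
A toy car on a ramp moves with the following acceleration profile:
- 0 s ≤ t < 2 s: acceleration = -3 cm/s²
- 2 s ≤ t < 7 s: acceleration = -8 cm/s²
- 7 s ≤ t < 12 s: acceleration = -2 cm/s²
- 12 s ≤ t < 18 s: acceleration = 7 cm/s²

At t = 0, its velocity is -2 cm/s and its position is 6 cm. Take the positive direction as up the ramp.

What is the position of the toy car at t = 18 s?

On each constant-a segment, Δv = aΔt and Δx = v₀Δt + ½aΔt²; chain segment to segment.
0–2 s: v starts -2 cm/s; Δx = -2·2 + ½·-3·2² = -10 cm; v ends -8 cm/s.
2–7 s: v starts -8 cm/s; Δx = -8·5 + ½·-8·5² = -140 cm; v ends -48 cm/s.
7–12 s: v starts -48 cm/s; Δx = -48·5 + ½·-2·5² = -265 cm; v ends -58 cm/s.
12–18 s: v starts -58 cm/s; Δx = -58·6 + ½·7·6² = -222 cm; v ends -16 cm/s.
x(18) = 6 + Σ Δx = -631 cm.

-631 cm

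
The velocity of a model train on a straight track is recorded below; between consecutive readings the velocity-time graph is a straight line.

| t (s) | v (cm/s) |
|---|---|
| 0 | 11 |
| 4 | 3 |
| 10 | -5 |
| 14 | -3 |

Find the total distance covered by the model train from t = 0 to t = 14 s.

Total distance travelled is ∫|v| dt — sum the magnitudes of each area piece.
0–4 s: |½(11 + 3)(4)| = 28 cm
4–10 s: v = 0 at t = 6.25 s; triangle areas 3.375 + 9.375 = 12.75 cm
10–14 s: |½(-5 + -3)(4)| = 16 cm
Total distance = 56.75 cm

56.75 cm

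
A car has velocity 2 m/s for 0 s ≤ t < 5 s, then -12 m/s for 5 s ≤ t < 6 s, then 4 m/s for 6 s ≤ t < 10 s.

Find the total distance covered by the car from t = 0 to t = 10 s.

Total distance travelled is ∫|v| dt — sum the magnitudes of each area piece.
0–5 s: |2| × 5 = 10 m
5–6 s: |-12| × 1 = 12 m
6–10 s: |4| × 4 = 16 m
Total distance = 38 m

38 m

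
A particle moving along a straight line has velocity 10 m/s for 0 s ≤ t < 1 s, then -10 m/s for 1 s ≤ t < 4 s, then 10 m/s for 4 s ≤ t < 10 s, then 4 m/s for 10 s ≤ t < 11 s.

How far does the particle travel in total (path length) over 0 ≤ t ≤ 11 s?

Total distance travelled is ∫|v| dt — sum the magnitudes of each area piece.
0–1 s: |10| × 1 = 10 m
1–4 s: |-10| × 3 = 30 m
4–10 s: |10| × 6 = 60 m
10–11 s: |4| × 1 = 4 m
Total distance = 104 m

104 m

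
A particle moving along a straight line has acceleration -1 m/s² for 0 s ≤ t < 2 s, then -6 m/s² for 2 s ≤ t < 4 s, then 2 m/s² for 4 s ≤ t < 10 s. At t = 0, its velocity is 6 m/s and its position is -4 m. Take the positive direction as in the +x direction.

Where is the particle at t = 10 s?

-10 m

On each constant-a segment, Δv = aΔt and Δx = v₀Δt + ½aΔt²; chain segment to segment.
0–2 s: v starts 6 m/s; Δx = 6·2 + ½·-1·2² = 10 m; v ends 4 m/s.
2–4 s: v starts 4 m/s; Δx = 4·2 + ½·-6·2² = -4 m; v ends -8 m/s.
4–10 s: v starts -8 m/s; Δx = -8·6 + ½·2·6² = -12 m; v ends 4 m/s.
x(10) = -4 + Σ Δx = -10 m.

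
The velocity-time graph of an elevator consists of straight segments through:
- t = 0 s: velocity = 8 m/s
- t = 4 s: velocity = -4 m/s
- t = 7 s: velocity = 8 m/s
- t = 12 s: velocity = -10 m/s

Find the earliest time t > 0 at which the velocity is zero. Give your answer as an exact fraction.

t = 8/3 s

v changes sign on 0–4 s (from 8 to -4); the graph is linear there, so v = 0 at t = 0 + (-8)·(4 − 0)/(-4 − 8) = 8/3 s.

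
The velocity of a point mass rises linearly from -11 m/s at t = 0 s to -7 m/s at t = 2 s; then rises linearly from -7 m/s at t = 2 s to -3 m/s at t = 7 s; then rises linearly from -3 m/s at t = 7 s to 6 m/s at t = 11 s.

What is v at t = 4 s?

On 2–7 s the graph is linear from -7 to -3 m/s: v(4) = -7 + (-3 − -7)·(4 − 2)/(7 − 2) = -5.4 m/s.

-5.4 m/s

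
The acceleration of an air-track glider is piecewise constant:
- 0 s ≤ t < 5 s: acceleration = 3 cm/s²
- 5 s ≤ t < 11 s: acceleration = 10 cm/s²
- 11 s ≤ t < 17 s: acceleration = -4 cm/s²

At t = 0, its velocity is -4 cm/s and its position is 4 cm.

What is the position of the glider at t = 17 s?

On each constant-a segment, Δv = aΔt and Δx = v₀Δt + ½aΔt²; chain segment to segment.
0–5 s: v starts -4 cm/s; Δx = -4·5 + ½·3·5² = 17.5 cm; v ends 11 cm/s.
5–11 s: v starts 11 cm/s; Δx = 11·6 + ½·10·6² = 246 cm; v ends 71 cm/s.
11–17 s: v starts 71 cm/s; Δx = 71·6 + ½·-4·6² = 354 cm; v ends 47 cm/s.
x(17) = 4 + Σ Δx = 621.5 cm.

621.5 cm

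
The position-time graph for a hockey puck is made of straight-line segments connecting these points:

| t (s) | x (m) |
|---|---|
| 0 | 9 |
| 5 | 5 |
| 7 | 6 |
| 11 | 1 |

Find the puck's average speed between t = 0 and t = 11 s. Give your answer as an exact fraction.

Average speed = (total path length)/(elapsed time); on a piecewise-linear x-t graph the path length is Σ|Δx|.
0–5 s: |Δx| = |5 − 9| = 4 m
5–7 s: |Δx| = |6 − 5| = 1 m
7–11 s: |Δx| = |1 − 6| = 5 m
Total path = 10 m; average speed = 10/11 = 10/11 m/s.

10/11 m/s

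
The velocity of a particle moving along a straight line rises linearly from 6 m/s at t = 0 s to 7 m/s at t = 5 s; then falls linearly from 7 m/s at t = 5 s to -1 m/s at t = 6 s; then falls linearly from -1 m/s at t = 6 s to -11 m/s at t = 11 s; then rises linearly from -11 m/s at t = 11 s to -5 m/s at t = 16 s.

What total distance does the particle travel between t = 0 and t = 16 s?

Total distance travelled is ∫|v| dt — sum the magnitudes of each area piece.
0–5 s: |½(6 + 7)(5)| = 32.5 m
5–6 s: v = 0 at t = 5.875 s; triangle areas 3.0625 + 0.0625 = 3.125 m
6–11 s: |½(-1 + -11)(5)| = 30 m
11–16 s: |½(-11 + -5)(5)| = 40 m
Total distance = 105.625 m

105.625 m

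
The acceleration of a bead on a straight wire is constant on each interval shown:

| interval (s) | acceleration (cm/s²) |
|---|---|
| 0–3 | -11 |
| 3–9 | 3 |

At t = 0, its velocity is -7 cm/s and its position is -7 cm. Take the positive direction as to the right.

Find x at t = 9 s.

-263.5 cm

On each constant-a segment, Δv = aΔt and Δx = v₀Δt + ½aΔt²; chain segment to segment.
0–3 s: v starts -7 cm/s; Δx = -7·3 + ½·-11·3² = -70.5 cm; v ends -40 cm/s.
3–9 s: v starts -40 cm/s; Δx = -40·6 + ½·3·6² = -186 cm; v ends -22 cm/s.
x(9) = -7 + Σ Δx = -263.5 cm.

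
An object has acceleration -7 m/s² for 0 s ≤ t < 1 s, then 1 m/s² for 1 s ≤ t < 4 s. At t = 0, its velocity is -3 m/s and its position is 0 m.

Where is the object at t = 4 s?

On each constant-a segment, Δv = aΔt and Δx = v₀Δt + ½aΔt²; chain segment to segment.
0–1 s: v starts -3 m/s; Δx = -3·1 + ½·-7·1² = -6.5 m; v ends -10 m/s.
1–4 s: v starts -10 m/s; Δx = -10·3 + ½·1·3² = -25.5 m; v ends -7 m/s.
x(4) = 0 + Σ Δx = -32 m.

-32 m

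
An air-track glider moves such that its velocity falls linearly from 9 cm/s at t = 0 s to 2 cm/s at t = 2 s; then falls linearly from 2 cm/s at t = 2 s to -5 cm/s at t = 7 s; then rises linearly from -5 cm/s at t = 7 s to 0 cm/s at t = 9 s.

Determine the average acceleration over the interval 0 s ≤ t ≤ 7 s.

-2 cm/s²

Average acceleration = Δv/Δt = (-5 − 9)/(7 − 0) = -2 cm/s².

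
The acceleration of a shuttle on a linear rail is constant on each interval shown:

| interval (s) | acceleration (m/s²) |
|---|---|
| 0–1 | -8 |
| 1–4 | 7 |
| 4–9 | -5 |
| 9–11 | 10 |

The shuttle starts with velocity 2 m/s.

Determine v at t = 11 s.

10 m/s

Δv equals the area under the a-t graph; then v = v₀ + Δv.
0–1 s: -8 × 1 = -8 m/s
1–4 s: 7 × 3 = 21 m/s
4–9 s: -5 × 5 = -25 m/s
9–11 s: 10 × 2 = 20 m/s
Δv = 8 m/s, so v(11) = 2 + (8) = 10 m/s.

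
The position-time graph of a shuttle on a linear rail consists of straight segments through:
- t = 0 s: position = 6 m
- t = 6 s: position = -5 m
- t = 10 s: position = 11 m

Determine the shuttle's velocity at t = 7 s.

4 m/s

Velocity is the slope of the x-t graph on 6–10 s: (11 − -5)/(10 − 6) = 4 m/s.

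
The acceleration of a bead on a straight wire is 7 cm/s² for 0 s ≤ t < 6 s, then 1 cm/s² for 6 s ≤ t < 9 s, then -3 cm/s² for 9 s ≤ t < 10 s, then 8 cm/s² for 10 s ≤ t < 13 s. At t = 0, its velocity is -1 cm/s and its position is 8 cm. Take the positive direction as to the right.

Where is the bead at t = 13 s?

457 cm

On each constant-a segment, Δv = aΔt and Δx = v₀Δt + ½aΔt²; chain segment to segment.
0–6 s: v starts -1 cm/s; Δx = -1·6 + ½·7·6² = 120 cm; v ends 41 cm/s.
6–9 s: v starts 41 cm/s; Δx = 41·3 + ½·1·3² = 127.5 cm; v ends 44 cm/s.
9–10 s: v starts 44 cm/s; Δx = 44·1 + ½·-3·1² = 42.5 cm; v ends 41 cm/s.
10–13 s: v starts 41 cm/s; Δx = 41·3 + ½·8·3² = 159 cm; v ends 65 cm/s.
x(13) = 8 + Σ Δx = 457 cm.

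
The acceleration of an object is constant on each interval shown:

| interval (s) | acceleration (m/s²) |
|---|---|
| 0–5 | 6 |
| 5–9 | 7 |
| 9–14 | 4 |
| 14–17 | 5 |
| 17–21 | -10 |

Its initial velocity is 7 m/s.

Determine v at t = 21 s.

Δv equals the area under the a-t graph; then v = v₀ + Δv.
0–5 s: 6 × 5 = 30 m/s
5–9 s: 7 × 4 = 28 m/s
9–14 s: 4 × 5 = 20 m/s
14–17 s: 5 × 3 = 15 m/s
17–21 s: -10 × 4 = -40 m/s
Δv = 53 m/s, so v(21) = 7 + (53) = 60 m/s.

60 m/s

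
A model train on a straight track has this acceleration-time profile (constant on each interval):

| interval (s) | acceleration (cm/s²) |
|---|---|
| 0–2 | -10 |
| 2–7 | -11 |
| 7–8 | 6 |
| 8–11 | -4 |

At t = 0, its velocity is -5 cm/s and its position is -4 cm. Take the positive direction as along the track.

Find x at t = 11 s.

-613.5 cm

On each constant-a segment, Δv = aΔt and Δx = v₀Δt + ½aΔt²; chain segment to segment.
0–2 s: v starts -5 cm/s; Δx = -5·2 + ½·-10·2² = -30 cm; v ends -25 cm/s.
2–7 s: v starts -25 cm/s; Δx = -25·5 + ½·-11·5² = -262.5 cm; v ends -80 cm/s.
7–8 s: v starts -80 cm/s; Δx = -80·1 + ½·6·1² = -77 cm; v ends -74 cm/s.
8–11 s: v starts -74 cm/s; Δx = -74·3 + ½·-4·3² = -240 cm; v ends -86 cm/s.
x(11) = -4 + Σ Δx = -613.5 cm.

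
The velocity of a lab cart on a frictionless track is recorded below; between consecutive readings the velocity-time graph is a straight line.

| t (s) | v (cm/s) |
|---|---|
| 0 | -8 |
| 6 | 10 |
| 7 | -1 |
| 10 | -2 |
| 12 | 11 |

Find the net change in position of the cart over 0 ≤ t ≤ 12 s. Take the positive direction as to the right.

15 cm

Net displacement equals the area under the velocity-time graph (areas below the axis count negative).
0–6 s: ½(-8 + 10)(6) = 6 cm
6–7 s: ½(10 + -1)(1) = 4.5 cm
7–10 s: ½(-1 + -2)(3) = -4.5 cm
10–12 s: ½(-2 + 11)(2) = 9 cm
Net displacement = 15 cm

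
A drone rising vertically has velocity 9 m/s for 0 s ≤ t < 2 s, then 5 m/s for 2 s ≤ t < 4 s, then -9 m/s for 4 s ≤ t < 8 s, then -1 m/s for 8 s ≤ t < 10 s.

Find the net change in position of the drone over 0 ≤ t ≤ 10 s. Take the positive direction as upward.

-10 m

Net displacement equals the area under the velocity-time graph (areas below the axis count negative).
0–2 s: 9 × 2 = 18 m
2–4 s: 5 × 2 = 10 m
4–8 s: -9 × 4 = -36 m
8–10 s: -1 × 2 = -2 m
Net displacement = -10 m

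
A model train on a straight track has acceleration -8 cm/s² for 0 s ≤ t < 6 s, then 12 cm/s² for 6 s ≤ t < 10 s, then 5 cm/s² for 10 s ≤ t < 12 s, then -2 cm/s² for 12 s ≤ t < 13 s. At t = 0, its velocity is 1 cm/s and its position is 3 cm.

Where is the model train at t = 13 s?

-205 cm

On each constant-a segment, Δv = aΔt and Δx = v₀Δt + ½aΔt²; chain segment to segment.
0–6 s: v starts 1 cm/s; Δx = 1·6 + ½·-8·6² = -138 cm; v ends -47 cm/s.
6–10 s: v starts -47 cm/s; Δx = -47·4 + ½·12·4² = -92 cm; v ends 1 cm/s.
10–12 s: v starts 1 cm/s; Δx = 1·2 + ½·5·2² = 12 cm; v ends 11 cm/s.
12–13 s: v starts 11 cm/s; Δx = 11·1 + ½·-2·1² = 10 cm; v ends 9 cm/s.
x(13) = 3 + Σ Δx = -205 cm.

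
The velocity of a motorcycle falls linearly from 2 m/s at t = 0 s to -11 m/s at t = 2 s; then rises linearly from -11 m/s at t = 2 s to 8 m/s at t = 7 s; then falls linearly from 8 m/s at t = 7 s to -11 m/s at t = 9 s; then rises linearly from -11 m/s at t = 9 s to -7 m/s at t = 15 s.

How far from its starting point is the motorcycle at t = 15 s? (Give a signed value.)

Net displacement equals the area under the velocity-time graph (areas below the axis count negative).
0–2 s: ½(2 + -11)(2) = -9 m
2–7 s: ½(-11 + 8)(5) = -7.5 m
7–9 s: ½(8 + -11)(2) = -3 m
9–15 s: ½(-11 + -7)(6) = -54 m
Net displacement = -73.5 m

-73.5 m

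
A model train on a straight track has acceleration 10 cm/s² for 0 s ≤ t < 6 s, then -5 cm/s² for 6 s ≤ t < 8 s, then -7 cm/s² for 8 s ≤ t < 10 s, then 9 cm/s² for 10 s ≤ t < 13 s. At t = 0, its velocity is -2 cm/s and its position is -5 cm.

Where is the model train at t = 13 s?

On each constant-a segment, Δv = aΔt and Δx = v₀Δt + ½aΔt²; chain segment to segment.
0–6 s: v starts -2 cm/s; Δx = -2·6 + ½·10·6² = 168 cm; v ends 58 cm/s.
6–8 s: v starts 58 cm/s; Δx = 58·2 + ½·-5·2² = 106 cm; v ends 48 cm/s.
8–10 s: v starts 48 cm/s; Δx = 48·2 + ½·-7·2² = 82 cm; v ends 34 cm/s.
10–13 s: v starts 34 cm/s; Δx = 34·3 + ½·9·3² = 142.5 cm; v ends 61 cm/s.
x(13) = -5 + Σ Δx = 493.5 cm.

493.5 cm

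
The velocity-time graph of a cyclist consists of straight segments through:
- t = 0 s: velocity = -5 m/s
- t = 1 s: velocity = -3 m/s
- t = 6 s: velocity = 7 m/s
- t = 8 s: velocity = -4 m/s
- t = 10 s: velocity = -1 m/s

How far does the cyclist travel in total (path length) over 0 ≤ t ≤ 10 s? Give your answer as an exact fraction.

647/22 m

Total distance travelled is ∫|v| dt — sum the magnitudes of each area piece.
0–1 s: |½(-5 + -3)(1)| = 4 m
1–6 s: v = 0 at t = 2.5 s; triangle areas 2.25 + 12.25 = 14.5 m
6–8 s: v = 0 at t = 80/11 s; triangle areas 49/11 + 16/11 = 65/11 m
8–10 s: |½(-4 + -1)(2)| = 5 m
Total distance = 647/22 m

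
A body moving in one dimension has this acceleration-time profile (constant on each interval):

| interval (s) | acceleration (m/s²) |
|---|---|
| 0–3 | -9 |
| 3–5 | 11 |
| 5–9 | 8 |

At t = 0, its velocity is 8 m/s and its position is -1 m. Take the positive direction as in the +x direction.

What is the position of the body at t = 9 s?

42.5 m

On each constant-a segment, Δv = aΔt and Δx = v₀Δt + ½aΔt²; chain segment to segment.
0–3 s: v starts 8 m/s; Δx = 8·3 + ½·-9·3² = -16.5 m; v ends -19 m/s.
3–5 s: v starts -19 m/s; Δx = -19·2 + ½·11·2² = -16 m; v ends 3 m/s.
5–9 s: v starts 3 m/s; Δx = 3·4 + ½·8·4² = 76 m; v ends 35 m/s.
x(9) = -1 + Σ Δx = 42.5 m.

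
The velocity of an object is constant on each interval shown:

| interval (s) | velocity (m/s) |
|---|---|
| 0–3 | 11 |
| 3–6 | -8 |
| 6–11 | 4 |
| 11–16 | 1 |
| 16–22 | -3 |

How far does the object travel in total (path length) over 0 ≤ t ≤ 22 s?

100 m

Distance (not displacement) is the total path length: add the absolute areas under v-t.
0–3 s: |11| × 3 = 33 m
3–6 s: |-8| × 3 = 24 m
6–11 s: |4| × 5 = 20 m
11–16 s: |1| × 5 = 5 m
16–22 s: |-3| × 6 = 18 m
Total distance = 100 m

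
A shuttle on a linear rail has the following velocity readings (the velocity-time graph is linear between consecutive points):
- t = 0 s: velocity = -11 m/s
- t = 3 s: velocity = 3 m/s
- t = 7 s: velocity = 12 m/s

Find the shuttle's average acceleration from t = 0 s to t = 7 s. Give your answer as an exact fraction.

23/7 m/s²

Average acceleration = Δv/Δt = (12 − -11)/(7 − 0) = 23/7 m/s².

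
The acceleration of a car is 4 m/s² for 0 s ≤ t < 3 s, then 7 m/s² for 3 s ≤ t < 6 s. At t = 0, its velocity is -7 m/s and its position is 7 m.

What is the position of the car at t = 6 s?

On each constant-a segment, Δv = aΔt and Δx = v₀Δt + ½aΔt²; chain segment to segment.
0–3 s: v starts -7 m/s; Δx = -7·3 + ½·4·3² = -3 m; v ends 5 m/s.
3–6 s: v starts 5 m/s; Δx = 5·3 + ½·7·3² = 46.5 m; v ends 26 m/s.
x(6) = 7 + Σ Δx = 50.5 m.

50.5 m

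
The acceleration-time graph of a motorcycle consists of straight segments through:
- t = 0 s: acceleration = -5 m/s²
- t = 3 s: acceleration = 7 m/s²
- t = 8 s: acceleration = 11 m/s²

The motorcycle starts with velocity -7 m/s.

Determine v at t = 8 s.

Δv equals the area under the a-t graph; then v = v₀ + Δv.
0–3 s: ½(-5 + 7)(3) = 3 m/s
3–8 s: ½(7 + 11)(5) = 45 m/s
Δv = 48 m/s, so v(8) = -7 + (48) = 41 m/s.

41 m/s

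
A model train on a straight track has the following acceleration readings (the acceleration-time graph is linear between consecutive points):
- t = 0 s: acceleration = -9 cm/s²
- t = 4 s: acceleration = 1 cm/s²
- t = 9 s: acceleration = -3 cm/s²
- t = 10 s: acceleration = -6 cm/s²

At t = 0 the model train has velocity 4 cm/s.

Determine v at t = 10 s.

Δv equals the area under the a-t graph; then v = v₀ + Δv.
0–4 s: ½(-9 + 1)(4) = -16 cm/s
4–9 s: ½(1 + -3)(5) = -5 cm/s
9–10 s: ½(-3 + -6)(1) = -4.5 cm/s
Δv = -25.5 cm/s, so v(10) = 4 + (-25.5) = -21.5 cm/s.

-21.5 cm/s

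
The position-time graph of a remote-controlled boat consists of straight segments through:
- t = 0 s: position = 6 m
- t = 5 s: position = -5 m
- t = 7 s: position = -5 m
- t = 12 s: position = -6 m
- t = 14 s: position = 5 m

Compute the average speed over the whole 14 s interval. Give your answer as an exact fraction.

23/14 m/s

Average speed = (total path length)/(elapsed time); on a piecewise-linear x-t graph the path length is Σ|Δx|.
0–5 s: |Δx| = |-5 − 6| = 11 m
5–7 s: |Δx| = |-5 − -5| = 0 m
7–12 s: |Δx| = |-6 − -5| = 1 m
12–14 s: |Δx| = |5 − -6| = 11 m
Total path = 23 m; average speed = 23/14 = 23/14 m/s.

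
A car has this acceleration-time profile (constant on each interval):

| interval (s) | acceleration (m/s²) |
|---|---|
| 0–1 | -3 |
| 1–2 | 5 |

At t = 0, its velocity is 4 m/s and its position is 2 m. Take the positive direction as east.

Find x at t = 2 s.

On each constant-a segment, Δv = aΔt and Δx = v₀Δt + ½aΔt²; chain segment to segment.
0–1 s: v starts 4 m/s; Δx = 4·1 + ½·-3·1² = 2.5 m; v ends 1 m/s.
1–2 s: v starts 1 m/s; Δx = 1·1 + ½·5·1² = 3.5 m; v ends 6 m/s.
x(2) = 2 + Σ Δx = 8 m.

8 m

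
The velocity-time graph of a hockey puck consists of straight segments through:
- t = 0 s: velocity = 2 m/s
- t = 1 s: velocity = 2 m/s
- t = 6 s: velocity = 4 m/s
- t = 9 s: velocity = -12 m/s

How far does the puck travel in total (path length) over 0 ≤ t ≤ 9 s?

Distance (not displacement) is the total path length: add the absolute areas under v-t.
0–1 s: |2| × 1 = 2 m
1–6 s: |½(2 + 4)(5)| = 15 m
6–9 s: v = 0 at t = 6.75 s; triangle areas 1.5 + 13.5 = 15 m
Total distance = 32 m

32 m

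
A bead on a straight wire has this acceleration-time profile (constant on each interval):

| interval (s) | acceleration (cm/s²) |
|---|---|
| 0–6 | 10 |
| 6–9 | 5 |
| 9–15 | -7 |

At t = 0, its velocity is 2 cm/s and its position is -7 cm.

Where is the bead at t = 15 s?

On each constant-a segment, Δv = aΔt and Δx = v₀Δt + ½aΔt²; chain segment to segment.
0–6 s: v starts 2 cm/s; Δx = 2·6 + ½·10·6² = 192 cm; v ends 62 cm/s.
6–9 s: v starts 62 cm/s; Δx = 62·3 + ½·5·3² = 208.5 cm; v ends 77 cm/s.
9–15 s: v starts 77 cm/s; Δx = 77·6 + ½·-7·6² = 336 cm; v ends 35 cm/s.
x(15) = -7 + Σ Δx = 729.5 cm.

729.5 cm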